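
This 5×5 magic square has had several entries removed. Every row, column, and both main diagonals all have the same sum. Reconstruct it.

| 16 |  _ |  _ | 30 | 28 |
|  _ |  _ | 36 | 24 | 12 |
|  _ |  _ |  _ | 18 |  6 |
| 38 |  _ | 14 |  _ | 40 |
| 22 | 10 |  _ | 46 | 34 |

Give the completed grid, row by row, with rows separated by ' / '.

16 4 42 30 28 / 0 48 36 24 12 / 44 32 20 18 6 / 38 26 14 2 40 / 22 10 8 46 34

Column 5 is already complete: 28 + 12 + 6 + 40 + 34 = 120, so that is the magic constant.
Row 5 needs 120; the known cells sum to 112, so (5,3) = 8.
Column 4 must total 120; the given cells sum to 118, so (4,4) = 2.
Row 4: 38 + 14 + 2 + 40 + ? = 120, so (4,2) = 26.
Anti-diagonal needs 120; the known cells sum to 100, so (3,3) = 20.
Column 3 must total 120; the given cells sum to 78, so (1,3) = 42.
Main diagonal must total 120; the given cells sum to 72, so (2,2) = 48.
Using row 1: 16 + 42 + 30 + 28 + ? → (1,2) = 120 − 116 = 4.
Row 2 needs 120; the known cells sum to 120, so (2,1) = 0.
The remaining cell in column 1 is (3,1) = 120 − 76 = 44.
Column 2: 4 + 48 + 26 + 10 + ? = 120, so (3,2) = 32.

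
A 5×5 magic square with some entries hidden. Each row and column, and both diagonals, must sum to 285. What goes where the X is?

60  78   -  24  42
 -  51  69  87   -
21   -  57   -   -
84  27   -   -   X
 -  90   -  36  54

66

Using row 1: 60 + 78 + 24 + 42 + ? → (1,3) = 285 − 204 = 81.
Column 2 must total 285; the given cells sum to 246, so (3,2) = 39.
Main diagonal needs 285; the known cells sum to 222, so (4,4) = 63.
Using anti-diagonal: 42 + 87 + 57 + 27 + ? → (5,1) = 285 − 213 = 72.
Row 5: 72 + 90 + 36 + 54 + ? = 285, so (5,3) = 33.
From column 1, 285 − (60 + 21 + 84 + 72) gives (2,1) = 48.
Column 3 needs 285; the known cells sum to 240, so (4,3) = 45.
Column 4 needs 285; the known cells sum to 210, so (3,4) = 75.
Row 2: 48 + 51 + 69 + 87 + ? = 285, so (2,5) = 30.
From row 3, 285 − (21 + 39 + 57 + 75) gives (3,5) = 93.
Row 4: 84 + 27 + 45 + 63 + ? = 285, so (4,5) = 66.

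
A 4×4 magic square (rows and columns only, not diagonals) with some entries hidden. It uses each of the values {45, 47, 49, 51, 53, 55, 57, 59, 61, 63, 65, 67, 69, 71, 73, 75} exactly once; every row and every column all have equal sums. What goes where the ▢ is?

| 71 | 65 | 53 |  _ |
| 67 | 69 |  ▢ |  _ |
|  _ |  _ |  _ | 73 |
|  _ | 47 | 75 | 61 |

49

The 16 entries sum to 960, so each line sums to 960/4 = 240.
From row 1, 240 − (71 + 65 + 53) gives (1,4) = 51.
From row 4, 240 − (47 + 75 + 61) gives (4,1) = 57.
The remaining cell in column 1 is (3,1) = 240 − 195 = 45.
Column 2 must total 240; the given cells sum to 181, so (3,2) = 59.
Using column 4: 51 + 73 + 61 + ? → (2,4) = 240 − 185 = 55.
Row 2: 67 + 69 + 55 + ? = 240, so (2,3) = 49.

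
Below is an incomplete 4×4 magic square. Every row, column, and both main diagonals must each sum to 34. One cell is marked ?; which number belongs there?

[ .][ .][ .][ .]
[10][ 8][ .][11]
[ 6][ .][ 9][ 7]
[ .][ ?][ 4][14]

1

From row 2, 34 − (10 + 8 + 11) gives (2,3) = 5.
From row 3, 34 − (6 + 9 + 7) gives (3,2) = 12.
Column 3 needs 34; the known cells sum to 18, so (1,3) = 16.
The remaining cell in column 4 is (1,4) = 34 − 32 = 2.
Main diagonal must total 34; the given cells sum to 31, so (1,1) = 3.
Anti-diagonal must total 34; the given cells sum to 19, so (4,1) = 15.
Using row 1: 3 + 16 + 2 + ? → (1,2) = 34 − 21 = 13.
Using row 4: 15 + 4 + 14 + ? → (4,2) = 34 − 33 = 1.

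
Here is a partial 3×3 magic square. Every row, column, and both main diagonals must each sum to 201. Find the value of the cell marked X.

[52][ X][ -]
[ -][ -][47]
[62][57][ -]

77

Row 3: 62 + 57 + ? = 201, so (3,3) = 82.
From column 1, 201 − (52 + 62) gives (2,1) = 87.
Using column 3: 47 + 82 + ? → (1,3) = 201 − 129 = 72.
The remaining cell in main diagonal is (2,2) = 201 − 134 = 67.
Using row 1: 52 + 72 + ? → (1,2) = 201 − 124 = 77.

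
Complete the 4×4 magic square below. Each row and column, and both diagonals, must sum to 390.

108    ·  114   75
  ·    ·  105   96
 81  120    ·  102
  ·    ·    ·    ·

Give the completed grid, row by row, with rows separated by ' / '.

The remaining cell in row 1 is (1,2) = 390 − 297 = 93.
From row 3, 390 − (81 + 120 + 102) gives (3,3) = 87.
Column 3 needs 390; the known cells sum to 306, so (4,3) = 84.
From column 4, 390 − (75 + 96 + 102) gives (4,4) = 117.
Main diagonal must total 390; the given cells sum to 312, so (2,2) = 78.
From anti-diagonal, 390 − (75 + 105 + 120) gives (4,1) = 90.
Row 2 must total 390; the given cells sum to 279, so (2,1) = 111.
Row 4 must total 390; the given cells sum to 291, so (4,2) = 99.

108 93 114 75 / 111 78 105 96 / 81 120 87 102 / 90 99 84 117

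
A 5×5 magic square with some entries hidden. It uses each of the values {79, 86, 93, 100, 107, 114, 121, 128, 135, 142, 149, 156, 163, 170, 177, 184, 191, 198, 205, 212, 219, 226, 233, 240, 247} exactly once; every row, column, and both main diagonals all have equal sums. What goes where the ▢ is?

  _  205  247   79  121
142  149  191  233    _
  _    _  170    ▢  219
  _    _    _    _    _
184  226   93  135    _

212

The 25 entries sum to 4075, so each line sums to 4075/5 = 815.
Row 1: 205 + 247 + 79 + 121 + ? = 815, so (1,1) = 163.
From row 2, 815 − (142 + 149 + 191 + 233) gives (2,5) = 100.
From row 5, 815 − (184 + 226 + 93 + 135) gives (5,5) = 177.
The remaining cell in column 3 is (4,3) = 815 − 701 = 114.
From column 5, 815 − (121 + 100 + 219 + 177) gives (4,5) = 198.
Main diagonal: 163 + 149 + 170 + 177 + ? = 815, so (4,4) = 156.
From anti-diagonal, 815 − (121 + 233 + 170 + 184) gives (4,2) = 107.
Row 4: 107 + 114 + 156 + 198 + ? = 815, so (4,1) = 240.
Column 1 needs 815; the known cells sum to 729, so (3,1) = 86.
Column 2: 205 + 149 + 107 + 226 + ? = 815, so (3,2) = 128.
Column 4: 79 + 233 + 156 + 135 + ? = 815, so (3,4) = 212.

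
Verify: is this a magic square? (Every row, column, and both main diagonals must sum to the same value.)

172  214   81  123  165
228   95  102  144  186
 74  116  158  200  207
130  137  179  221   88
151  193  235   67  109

Yes

Row 1: 172 + 214 + 81 + 123 + 165 = 755.
Row 2: 228 + 95 + 102 + 144 + 186 = 755.
Row 3: 74 + 116 + 158 + 200 + 207 = 755.
Row 4: 130 + 137 + 179 + 221 + 88 = 755.
Row 5: 151 + 193 + 235 + 67 + 109 = 755.
Column 1: 172 + 228 + 74 + 130 + 151 = 755.
Column 2: 214 + 95 + 116 + 137 + 193 = 755.
Column 3: 81 + 102 + 158 + 179 + 235 = 755.
Column 4: 123 + 144 + 200 + 221 + 67 = 755.
Column 5: 165 + 186 + 207 + 88 + 109 = 755.
Main diagonal: 172 + 95 + 158 + 221 + 109 = 755.
Anti-diagonal: 165 + 144 + 158 + 137 + 151 = 755.
All lines sum to 755.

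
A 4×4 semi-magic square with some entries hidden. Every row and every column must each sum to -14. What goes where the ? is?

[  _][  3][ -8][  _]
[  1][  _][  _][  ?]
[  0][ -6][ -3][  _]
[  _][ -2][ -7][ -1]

-10

From row 3, -14 − (0 + (-6) + (-3)) gives (3,4) = -5.
Row 4: -2 + (-7) + (-1) + ? = -14, so (4,1) = -4.
From column 1, -14 − (1 + 0 + (-4)) gives (1,1) = -11.
From column 2, -14 − (3 + (-6) + (-2)) gives (2,2) = -9.
Column 3 needs -14; the known cells sum to -18, so (2,3) = 4.
Row 1 needs -14; the known cells sum to -16, so (1,4) = 2.
Row 2 must total -14; the given cells sum to -4, so (2,4) = -10.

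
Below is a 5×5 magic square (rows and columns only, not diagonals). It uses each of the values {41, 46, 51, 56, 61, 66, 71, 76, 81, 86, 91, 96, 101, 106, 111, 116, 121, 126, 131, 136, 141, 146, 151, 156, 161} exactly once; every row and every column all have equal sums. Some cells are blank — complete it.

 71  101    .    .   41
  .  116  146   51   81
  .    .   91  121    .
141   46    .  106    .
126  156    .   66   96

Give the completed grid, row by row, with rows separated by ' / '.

71 101 131 161 41 / 111 116 146 51 81 / 56 86 91 121 151 / 141 46 76 106 136 / 126 156 61 66 96

The 25 entries sum to 2525, so each line sums to 2525/5 = 505.
Row 2: 116 + 146 + 51 + 81 + ? = 505, so (2,1) = 111.
The remaining cell in row 5 is (5,3) = 505 − 444 = 61.
Column 1: 71 + 111 + 141 + 126 + ? = 505, so (3,1) = 56.
The remaining cell in column 2 is (3,2) = 505 − 419 = 86.
Using column 4: 51 + 121 + 106 + 66 + ? → (1,4) = 505 − 344 = 161.
Row 1 needs 505; the known cells sum to 374, so (1,3) = 131.
From row 3, 505 − (56 + 86 + 91 + 121) gives (3,5) = 151.
From column 3, 505 − (131 + 146 + 91 + 61) gives (4,3) = 76.
Column 5 must total 505; the given cells sum to 369, so (4,5) = 136.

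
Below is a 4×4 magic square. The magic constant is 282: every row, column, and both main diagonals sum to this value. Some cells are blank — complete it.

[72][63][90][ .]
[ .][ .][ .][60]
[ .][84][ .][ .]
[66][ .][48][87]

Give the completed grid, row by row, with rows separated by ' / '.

72 63 90 57 / 93 54 75 60 / 51 84 69 78 / 66 81 48 87

Row 1 needs 282; the known cells sum to 225, so (1,4) = 57.
Row 4: 66 + 48 + 87 + ? = 282, so (4,2) = 81.
Column 2 must total 282; the given cells sum to 228, so (2,2) = 54.
Column 4 must total 282; the given cells sum to 204, so (3,4) = 78.
Main diagonal: 72 + 54 + 87 + ? = 282, so (3,3) = 69.
From anti-diagonal, 282 − (57 + 84 + 66) gives (2,3) = 75.
Row 2 needs 282; the known cells sum to 189, so (2,1) = 93.
Row 3 needs 282; the known cells sum to 231, so (3,1) = 51.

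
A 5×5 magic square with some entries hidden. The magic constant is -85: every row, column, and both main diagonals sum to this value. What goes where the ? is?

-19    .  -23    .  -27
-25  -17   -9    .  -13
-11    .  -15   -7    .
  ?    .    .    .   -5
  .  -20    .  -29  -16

-22

Row 2: -25 + (-17) + (-9) + (-13) + ? = -85, so (2,4) = -21.
Column 5 needs -85; the known cells sum to -61, so (3,5) = -24.
Main diagonal needs -85; the known cells sum to -67, so (4,4) = -18.
Row 3 needs -85; the known cells sum to -57, so (3,2) = -28.
Using column 4: -21 + (-7) + (-18) + (-29) + ? → (1,4) = -85 − (-75) = -10.
Row 1 must total -85; the given cells sum to -79, so (1,2) = -6.
Column 2 needs -85; the known cells sum to -71, so (4,2) = -14.
Anti-diagonal must total -85; the given cells sum to -77, so (5,1) = -8.
Row 5 needs -85; the known cells sum to -73, so (5,3) = -12.
The remaining cell in column 1 is (4,1) = -85 − (-63) = -22.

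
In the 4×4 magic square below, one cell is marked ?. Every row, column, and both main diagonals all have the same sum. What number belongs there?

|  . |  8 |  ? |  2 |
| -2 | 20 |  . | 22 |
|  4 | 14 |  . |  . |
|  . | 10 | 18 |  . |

Column 2 is complete and sums to 52; that is the magic constant.
Using row 2: -2 + 20 + 22 + ? → (2,3) = 52 − 40 = 12.
The remaining cell in anti-diagonal is (4,1) = 52 − 28 = 24.
Row 4 needs 52; the known cells sum to 52, so (4,4) = 0.
From column 1, 52 − (-2 + 4 + 24) gives (1,1) = 26.
From column 4, 52 − (2 + 22 + 0) gives (3,4) = 28.
Main diagonal: 26 + 20 + 0 + ? = 52, so (3,3) = 6.
From row 1, 52 − (26 + 8 + 2) gives (1,3) = 16.

16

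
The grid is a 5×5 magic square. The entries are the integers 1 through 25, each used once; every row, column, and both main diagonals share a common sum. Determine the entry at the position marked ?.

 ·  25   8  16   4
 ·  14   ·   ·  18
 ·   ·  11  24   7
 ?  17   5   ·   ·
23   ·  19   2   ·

The entries are 1 through 25, which sum to 325, so each line sums to 325/5 = 65.
The remaining cell in row 1 is (1,1) = 65 − 53 = 12.
The remaining cell in column 3 is (2,3) = 65 − 43 = 22.
The remaining cell in anti-diagonal is (2,4) = 65 − 55 = 10.
Row 2: 14 + 22 + 10 + 18 + ? = 65, so (2,1) = 1.
Column 4: 16 + 10 + 24 + 2 + ? = 65, so (4,4) = 13.
Using main diagonal: 12 + 14 + 11 + 13 + ? → (5,5) = 65 − 50 = 15.
Row 5: 23 + 19 + 2 + 15 + ? = 65, so (5,2) = 6.
Using column 2: 25 + 14 + 17 + 6 + ? → (3,2) = 65 − 62 = 3.
Column 5: 4 + 18 + 7 + 15 + ? = 65, so (4,5) = 21.
The remaining cell in row 3 is (3,1) = 65 − 45 = 20.
Using row 4: 17 + 5 + 13 + 21 + ? → (4,1) = 65 − 56 = 9.

9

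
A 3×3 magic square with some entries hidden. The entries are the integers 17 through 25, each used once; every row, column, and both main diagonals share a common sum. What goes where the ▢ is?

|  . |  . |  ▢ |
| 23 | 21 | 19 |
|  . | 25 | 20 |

The entries are 17 through 25, which sum to 189, so each line sums to 189/3 = 63.
Row 3 needs 63; the known cells sum to 45, so (3,1) = 18.
Column 1 must total 63; the given cells sum to 41, so (1,1) = 22.
Column 2 must total 63; the given cells sum to 46, so (1,2) = 17.
From column 3, 63 − (19 + 20) gives (1,3) = 24.

24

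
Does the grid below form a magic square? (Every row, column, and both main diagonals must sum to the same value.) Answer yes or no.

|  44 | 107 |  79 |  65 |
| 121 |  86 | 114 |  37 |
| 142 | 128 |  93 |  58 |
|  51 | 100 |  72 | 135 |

No — column 2 sums to 421 but row 1 sums to 295.

Row 1: 44 + 107 + 79 + 65 = 295.
Row 2: 121 + 86 + 114 + 37 = 358.
Row 3: 142 + 128 + 93 + 58 = 421.
Row 4: 51 + 100 + 72 + 135 = 358.
Column 1: 44 + 121 + 142 + 51 = 358.
Column 2: 107 + 86 + 128 + 100 = 421.
Column 3: 79 + 114 + 93 + 72 = 358.
Column 4: 65 + 37 + 58 + 135 = 295.
Main diagonal: 44 + 86 + 93 + 135 = 358.
Anti-diagonal: 65 + 114 + 128 + 51 = 358.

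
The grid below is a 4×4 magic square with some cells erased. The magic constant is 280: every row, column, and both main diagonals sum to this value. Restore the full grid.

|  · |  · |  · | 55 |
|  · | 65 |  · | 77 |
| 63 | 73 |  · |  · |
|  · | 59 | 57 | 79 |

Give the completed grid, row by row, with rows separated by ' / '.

From row 4, 280 − (59 + 57 + 79) gives (4,1) = 85.
Using column 2: 65 + 73 + 59 + ? → (1,2) = 280 − 197 = 83.
Using column 4: 55 + 77 + 79 + ? → (3,4) = 280 − 211 = 69.
Anti-diagonal: 55 + 73 + 85 + ? = 280, so (2,3) = 67.
Row 2 needs 280; the known cells sum to 209, so (2,1) = 71.
Using row 3: 63 + 73 + 69 + ? → (3,3) = 280 − 205 = 75.
Column 1 must total 280; the given cells sum to 219, so (1,1) = 61.
The remaining cell in column 3 is (1,3) = 280 − 199 = 81.

61 83 81 55 / 71 65 67 77 / 63 73 75 69 / 85 59 57 79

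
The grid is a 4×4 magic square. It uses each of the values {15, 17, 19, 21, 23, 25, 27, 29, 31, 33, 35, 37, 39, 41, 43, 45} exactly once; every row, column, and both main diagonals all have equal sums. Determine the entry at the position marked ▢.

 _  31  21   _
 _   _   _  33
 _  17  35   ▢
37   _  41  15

29

The 16 entries sum to 480, so each line sums to 480/4 = 120.
Row 4 must total 120; the given cells sum to 93, so (4,2) = 27.
Column 2: 31 + 17 + 27 + ? = 120, so (2,2) = 45.
Column 3 must total 120; the given cells sum to 97, so (2,3) = 23.
Main diagonal needs 120; the known cells sum to 95, so (1,1) = 25.
The remaining cell in anti-diagonal is (1,4) = 120 − 77 = 43.
From row 2, 120 − (45 + 23 + 33) gives (2,1) = 19.
From column 1, 120 − (25 + 19 + 37) gives (3,1) = 39.
Column 4 must total 120; the given cells sum to 91, so (3,4) = 29.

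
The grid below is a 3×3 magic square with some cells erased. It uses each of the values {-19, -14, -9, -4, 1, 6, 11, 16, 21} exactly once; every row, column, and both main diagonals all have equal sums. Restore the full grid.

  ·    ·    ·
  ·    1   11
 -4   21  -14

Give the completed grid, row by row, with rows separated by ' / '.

16 -19 6 / -9 1 11 / -4 21 -14

The 9 entries sum to 9, so each line sums to 9/3 = 3.
The remaining cell in row 2 is (2,1) = 3 − 12 = -9.
Column 1 needs 3; the known cells sum to -13, so (1,1) = 16.
Column 2 needs 3; the known cells sum to 22, so (1,2) = -19.
Column 3 needs 3; the known cells sum to -3, so (1,3) = 6.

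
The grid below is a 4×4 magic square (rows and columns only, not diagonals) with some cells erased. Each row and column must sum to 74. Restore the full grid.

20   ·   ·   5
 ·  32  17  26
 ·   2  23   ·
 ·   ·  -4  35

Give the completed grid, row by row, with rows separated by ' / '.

Row 2 needs 74; the known cells sum to 75, so (2,1) = -1.
From column 3, 74 − (17 + 23 + (-4)) gives (1,3) = 38.
From column 4, 74 − (5 + 26 + 35) gives (3,4) = 8.
Using row 1: 20 + 38 + 5 + ? → (1,2) = 74 − 63 = 11.
Using row 3: 2 + 23 + 8 + ? → (3,1) = 74 − 33 = 41.
Using column 1: 20 + (-1) + 41 + ? → (4,1) = 74 − 60 = 14.
The remaining cell in column 2 is (4,2) = 74 − 45 = 29.

20 11 38 5 / -1 32 17 26 / 41 2 23 8 / 14 29 -4 35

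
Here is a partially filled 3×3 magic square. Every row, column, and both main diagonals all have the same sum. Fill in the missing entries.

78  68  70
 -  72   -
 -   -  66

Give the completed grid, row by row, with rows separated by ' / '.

78 68 70 / 64 72 80 / 74 76 66

Row 1 is already complete: 78 + 68 + 70 = 216, so that is the magic constant.
The remaining cell in column 2 is (3,2) = 216 − 140 = 76.
From column 3, 216 − (70 + 66) gives (2,3) = 80.
Using anti-diagonal: 70 + 72 + ? → (3,1) = 216 − 142 = 74.
The remaining cell in row 2 is (2,1) = 216 − 152 = 64.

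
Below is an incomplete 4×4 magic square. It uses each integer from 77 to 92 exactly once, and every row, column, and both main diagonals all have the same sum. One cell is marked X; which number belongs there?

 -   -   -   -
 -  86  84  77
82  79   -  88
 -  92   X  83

The entries are 77 through 92, which sum to 1352, so each line sums to 1352/4 = 338.
From row 2, 338 − (86 + 84 + 77) gives (2,1) = 91.
Using row 3: 82 + 79 + 88 + ? → (3,3) = 338 − 249 = 89.
Using column 2: 86 + 79 + 92 + ? → (1,2) = 338 − 257 = 81.
Column 4 must total 338; the given cells sum to 248, so (1,4) = 90.
Main diagonal needs 338; the known cells sum to 258, so (1,1) = 80.
The remaining cell in anti-diagonal is (4,1) = 338 − 253 = 85.
Row 1: 80 + 81 + 90 + ? = 338, so (1,3) = 87.
Row 4 needs 338; the known cells sum to 260, so (4,3) = 78.

78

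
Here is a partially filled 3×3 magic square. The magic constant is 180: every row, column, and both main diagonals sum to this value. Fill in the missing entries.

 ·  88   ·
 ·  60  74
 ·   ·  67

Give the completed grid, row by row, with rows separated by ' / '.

Row 2 needs 180; the known cells sum to 134, so (2,1) = 46.
From column 2, 180 − (88 + 60) gives (3,2) = 32.
From column 3, 180 − (74 + 67) gives (1,3) = 39.
From main diagonal, 180 − (60 + 67) gives (1,1) = 53.
Anti-diagonal: 39 + 60 + ? = 180, so (3,1) = 81.

53 88 39 / 46 60 74 / 81 32 67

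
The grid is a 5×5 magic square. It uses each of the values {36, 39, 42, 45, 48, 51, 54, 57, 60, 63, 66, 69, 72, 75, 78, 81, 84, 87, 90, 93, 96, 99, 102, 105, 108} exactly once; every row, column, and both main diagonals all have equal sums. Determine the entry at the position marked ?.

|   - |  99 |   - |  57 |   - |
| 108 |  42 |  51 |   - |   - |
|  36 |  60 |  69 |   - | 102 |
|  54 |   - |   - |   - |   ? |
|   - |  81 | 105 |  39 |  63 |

The 25 entries sum to 1800, so each line sums to 1800/5 = 360.
Row 3 needs 360; the known cells sum to 267, so (3,4) = 93.
Row 5 needs 360; the known cells sum to 288, so (5,1) = 72.
Using column 1: 108 + 36 + 54 + 72 + ? → (1,1) = 360 − 270 = 90.
Column 2 needs 360; the known cells sum to 282, so (4,2) = 78.
The remaining cell in main diagonal is (4,4) = 360 − 264 = 96.
Column 4 must total 360; the given cells sum to 285, so (2,4) = 75.
The remaining cell in anti-diagonal is (1,5) = 360 − 294 = 66.
Row 1 must total 360; the given cells sum to 312, so (1,3) = 48.
From row 2, 360 − (108 + 42 + 51 + 75) gives (2,5) = 84.
Column 3 must total 360; the given cells sum to 273, so (4,3) = 87.
Column 5 must total 360; the given cells sum to 315, so (4,5) = 45.

45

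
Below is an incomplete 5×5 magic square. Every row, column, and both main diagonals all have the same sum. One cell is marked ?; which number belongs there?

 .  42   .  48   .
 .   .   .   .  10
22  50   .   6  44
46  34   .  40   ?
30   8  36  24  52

18

Row 5 is complete and sums to 150; that is the magic constant.
Using row 3: 22 + 50 + 6 + 44 + ? → (3,3) = 150 − 122 = 28.
Column 2: 42 + 50 + 34 + 8 + ? = 150, so (2,2) = 16.
The remaining cell in column 4 is (2,4) = 150 − 118 = 32.
Main diagonal needs 150; the known cells sum to 136, so (1,1) = 14.
The remaining cell in anti-diagonal is (1,5) = 150 − 124 = 26.
Row 1 must total 150; the given cells sum to 130, so (1,3) = 20.
Using column 1: 14 + 22 + 46 + 30 + ? → (2,1) = 150 − 112 = 38.
Column 5 needs 150; the known cells sum to 132, so (4,5) = 18.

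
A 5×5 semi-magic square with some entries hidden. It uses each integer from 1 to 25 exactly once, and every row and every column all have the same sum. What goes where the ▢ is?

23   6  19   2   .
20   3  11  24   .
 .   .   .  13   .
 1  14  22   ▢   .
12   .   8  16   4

10

The entries are 1 through 25, which sum to 325, so each line sums to 325/5 = 65.
Row 1 needs 65; the known cells sum to 50, so (1,5) = 15.
From row 2, 65 − (20 + 3 + 11 + 24) gives (2,5) = 7.
Using row 5: 12 + 8 + 16 + 4 + ? → (5,2) = 65 − 40 = 25.
Using column 1: 23 + 20 + 1 + 12 + ? → (3,1) = 65 − 56 = 9.
Column 2 needs 65; the known cells sum to 48, so (3,2) = 17.
Column 3 needs 65; the known cells sum to 60, so (3,3) = 5.
Using column 4: 2 + 24 + 13 + 16 + ? → (4,4) = 65 − 55 = 10.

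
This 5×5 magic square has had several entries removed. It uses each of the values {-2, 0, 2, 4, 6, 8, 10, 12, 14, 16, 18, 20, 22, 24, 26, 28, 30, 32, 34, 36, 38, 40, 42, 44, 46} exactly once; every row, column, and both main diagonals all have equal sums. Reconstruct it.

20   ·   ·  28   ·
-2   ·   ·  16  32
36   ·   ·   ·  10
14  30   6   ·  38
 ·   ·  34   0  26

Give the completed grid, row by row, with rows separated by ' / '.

20 46 12 28 4 / -2 24 40 16 32 / 36 2 18 44 10 / 14 30 6 22 38 / 42 8 34 0 26

The 25 entries sum to 550, so each line sums to 550/5 = 110.
Row 4: 14 + 30 + 6 + 38 + ? = 110, so (4,4) = 22.
From column 1, 110 − (20 + (-2) + 36 + 14) gives (5,1) = 42.
Column 4: 28 + 16 + 22 + 0 + ? = 110, so (3,4) = 44.
Column 5 needs 110; the known cells sum to 106, so (1,5) = 4.
From anti-diagonal, 110 − (4 + 16 + 30 + 42) gives (3,3) = 18.
Using row 3: 36 + 18 + 44 + 10 + ? → (3,2) = 110 − 108 = 2.
Row 5 needs 110; the known cells sum to 102, so (5,2) = 8.
From main diagonal, 110 − (20 + 18 + 22 + 26) gives (2,2) = 24.
Row 2: -2 + 24 + 16 + 32 + ? = 110, so (2,3) = 40.
From column 2, 110 − (24 + 2 + 30 + 8) gives (1,2) = 46.
The remaining cell in column 3 is (1,3) = 110 − 98 = 12.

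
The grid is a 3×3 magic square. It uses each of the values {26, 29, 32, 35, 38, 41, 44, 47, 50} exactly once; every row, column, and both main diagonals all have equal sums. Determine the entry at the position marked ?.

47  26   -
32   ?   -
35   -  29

38

The 9 entries sum to 342, so each line sums to 342/3 = 114.
Row 1 must total 114; the given cells sum to 73, so (1,3) = 41.
The remaining cell in row 3 is (3,2) = 114 − 64 = 50.
Column 2 must total 114; the given cells sum to 76, so (2,2) = 38.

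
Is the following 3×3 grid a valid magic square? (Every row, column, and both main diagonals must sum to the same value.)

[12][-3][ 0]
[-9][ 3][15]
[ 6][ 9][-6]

Row 1: 12 + (-3) + 0 = 9.
Row 2: -9 + 3 + 15 = 9.
Row 3: 6 + 9 + (-6) = 9.
Column 1: 12 + (-9) + 6 = 9.
Column 2: -3 + 3 + 9 = 9.
Column 3: 0 + 15 + (-6) = 9.
Main diagonal: 12 + 3 + (-6) = 9.
Anti-diagonal: 0 + 3 + 6 = 9.
All lines sum to 9.

Yes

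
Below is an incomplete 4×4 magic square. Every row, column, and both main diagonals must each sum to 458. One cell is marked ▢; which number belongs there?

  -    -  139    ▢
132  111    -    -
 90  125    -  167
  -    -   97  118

Row 3 must total 458; the given cells sum to 382, so (3,3) = 76.
Column 3: 139 + 76 + 97 + ? = 458, so (2,3) = 146.
Main diagonal needs 458; the known cells sum to 305, so (1,1) = 153.
Row 2 must total 458; the given cells sum to 389, so (2,4) = 69.
Column 1 must total 458; the given cells sum to 375, so (4,1) = 83.
Column 4 needs 458; the known cells sum to 354, so (1,4) = 104.

104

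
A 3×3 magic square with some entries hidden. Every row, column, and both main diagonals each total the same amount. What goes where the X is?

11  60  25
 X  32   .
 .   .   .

46

Row 1 is complete and sums to 96; that is the magic constant.
Column 2 needs 96; the known cells sum to 92, so (3,2) = 4.
Using main diagonal: 11 + 32 + ? → (3,3) = 96 − 43 = 53.
From anti-diagonal, 96 − (25 + 32) gives (3,1) = 39.
The remaining cell in column 1 is (2,1) = 96 − 50 = 46.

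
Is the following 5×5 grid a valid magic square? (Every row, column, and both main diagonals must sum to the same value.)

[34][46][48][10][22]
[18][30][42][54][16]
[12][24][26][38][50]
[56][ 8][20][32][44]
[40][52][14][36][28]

Row 1: 34 + 46 + 48 + 10 + 22 = 160.
Row 2: 18 + 30 + 42 + 54 + 16 = 160.
Row 3: 12 + 24 + 26 + 38 + 50 = 150.
Row 4: 56 + 8 + 20 + 32 + 44 = 160.
Row 5: 40 + 52 + 14 + 36 + 28 = 170.
Column 1: 34 + 18 + 12 + 56 + 40 = 160.
Column 2: 46 + 30 + 24 + 8 + 52 = 160.
Column 3: 48 + 42 + 26 + 20 + 14 = 150.
Column 4: 10 + 54 + 38 + 32 + 36 = 170.
Column 5: 22 + 16 + 50 + 44 + 28 = 160.
Main diagonal: 34 + 30 + 26 + 32 + 28 = 150.
Anti-diagonal: 22 + 54 + 26 + 8 + 40 = 150.

No — row 3 sums to 150 but row 1 sums to 160.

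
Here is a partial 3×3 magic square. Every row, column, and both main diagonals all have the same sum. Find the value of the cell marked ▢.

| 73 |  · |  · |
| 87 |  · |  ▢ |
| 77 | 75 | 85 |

71

Column 1 is complete and sums to 237; that is the magic constant.
Main diagonal: 73 + 85 + ? = 237, so (2,2) = 79.
Anti-diagonal: 79 + 77 + ? = 237, so (1,3) = 81.
Row 1 needs 237; the known cells sum to 154, so (1,2) = 83.
The remaining cell in row 2 is (2,3) = 237 − 166 = 71.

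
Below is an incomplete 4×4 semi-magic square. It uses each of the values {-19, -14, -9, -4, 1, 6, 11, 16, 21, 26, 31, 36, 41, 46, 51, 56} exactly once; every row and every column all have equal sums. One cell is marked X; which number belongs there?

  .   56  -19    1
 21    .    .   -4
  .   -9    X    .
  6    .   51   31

The 16 entries sum to 296, so each line sums to 296/4 = 74.
Row 1 needs 74; the known cells sum to 38, so (1,1) = 36.
Row 4 must total 74; the given cells sum to 88, so (4,2) = -14.
From column 1, 74 − (36 + 21 + 6) gives (3,1) = 11.
Using column 2: 56 + (-9) + (-14) + ? → (2,2) = 74 − 33 = 41.
Using column 4: 1 + (-4) + 31 + ? → (3,4) = 74 − 28 = 46.
Row 2 needs 74; the known cells sum to 58, so (2,3) = 16.
The remaining cell in row 3 is (3,3) = 74 − 48 = 26.

26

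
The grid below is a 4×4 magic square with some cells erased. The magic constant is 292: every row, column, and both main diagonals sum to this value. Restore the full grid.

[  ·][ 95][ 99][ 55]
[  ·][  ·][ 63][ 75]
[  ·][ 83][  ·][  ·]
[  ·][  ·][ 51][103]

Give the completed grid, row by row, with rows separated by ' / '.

43 95 99 55 / 87 67 63 75 / 71 83 79 59 / 91 47 51 103

Row 1 must total 292; the given cells sum to 249, so (1,1) = 43.
The remaining cell in column 3 is (3,3) = 292 − 213 = 79.
From column 4, 292 − (55 + 75 + 103) gives (3,4) = 59.
The remaining cell in main diagonal is (2,2) = 292 − 225 = 67.
Using anti-diagonal: 55 + 63 + 83 + ? → (4,1) = 292 − 201 = 91.
Row 2 needs 292; the known cells sum to 205, so (2,1) = 87.
The remaining cell in row 3 is (3,1) = 292 − 221 = 71.
Using row 4: 91 + 51 + 103 + ? → (4,2) = 292 − 245 = 47.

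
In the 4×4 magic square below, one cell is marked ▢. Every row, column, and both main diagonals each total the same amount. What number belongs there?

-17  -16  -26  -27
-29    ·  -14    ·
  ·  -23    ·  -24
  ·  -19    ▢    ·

Row 1 is complete and sums to -86; that is the magic constant.
From column 2, -86 − (-16 + (-23) + (-19)) gives (2,2) = -28.
Anti-diagonal must total -86; the given cells sum to -64, so (4,1) = -22.
The remaining cell in row 2 is (2,4) = -86 − (-71) = -15.
Column 1 needs -86; the known cells sum to -68, so (3,1) = -18.
Using column 4: -27 + (-15) + (-24) + ? → (4,4) = -86 − (-66) = -20.
Main diagonal must total -86; the given cells sum to -65, so (3,3) = -21.
Using row 4: -22 + (-19) + (-20) + ? → (4,3) = -86 − (-61) = -25.

-25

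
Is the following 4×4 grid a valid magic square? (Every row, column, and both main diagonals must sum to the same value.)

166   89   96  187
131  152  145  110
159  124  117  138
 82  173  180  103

Row 1: 166 + 89 + 96 + 187 = 538.
Row 2: 131 + 152 + 145 + 110 = 538.
Row 3: 159 + 124 + 117 + 138 = 538.
Row 4: 82 + 173 + 180 + 103 = 538.
Column 1: 166 + 131 + 159 + 82 = 538.
Column 2: 89 + 152 + 124 + 173 = 538.
Column 3: 96 + 145 + 117 + 180 = 538.
Column 4: 187 + 110 + 138 + 103 = 538.
Main diagonal: 166 + 152 + 117 + 103 = 538.
Anti-diagonal: 187 + 145 + 124 + 82 = 538.
All lines sum to 538.

Yes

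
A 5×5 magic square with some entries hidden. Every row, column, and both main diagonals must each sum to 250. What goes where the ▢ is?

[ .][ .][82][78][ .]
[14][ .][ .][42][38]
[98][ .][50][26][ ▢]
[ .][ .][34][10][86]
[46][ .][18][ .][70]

2

From column 3, 250 − (82 + 50 + 34 + 18) gives (2,3) = 66.
Column 4 must total 250; the given cells sum to 156, so (5,4) = 94.
Row 2: 14 + 66 + 42 + 38 + ? = 250, so (2,2) = 90.
Row 5 must total 250; the given cells sum to 228, so (5,2) = 22.
Main diagonal needs 250; the known cells sum to 220, so (1,1) = 30.
Column 1: 30 + 14 + 98 + 46 + ? = 250, so (4,1) = 62.
Using row 4: 62 + 34 + 10 + 86 + ? → (4,2) = 250 − 192 = 58.
Anti-diagonal must total 250; the given cells sum to 196, so (1,5) = 54.
From row 1, 250 − (30 + 82 + 78 + 54) gives (1,2) = 6.
Column 2 needs 250; the known cells sum to 176, so (3,2) = 74.
From column 5, 250 − (54 + 38 + 86 + 70) gives (3,5) = 2.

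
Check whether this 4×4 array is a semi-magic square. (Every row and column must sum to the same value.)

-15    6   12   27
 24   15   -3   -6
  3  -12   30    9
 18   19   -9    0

No — column 4 sums to 30 but row 4 sums to 28.

Row 1: -15 + 6 + 12 + 27 = 30.
Row 2: 24 + 15 + (-3) + (-6) = 30.
Row 3: 3 + (-12) + 30 + 9 = 30.
Row 4: 18 + 19 + (-9) + 0 = 28.
Column 1: -15 + 24 + 3 + 18 = 30.
Column 2: 6 + 15 + (-12) + 19 = 28.
Column 3: 12 + (-3) + 30 + (-9) = 30.
Column 4: 27 + (-6) + 9 + 0 = 30.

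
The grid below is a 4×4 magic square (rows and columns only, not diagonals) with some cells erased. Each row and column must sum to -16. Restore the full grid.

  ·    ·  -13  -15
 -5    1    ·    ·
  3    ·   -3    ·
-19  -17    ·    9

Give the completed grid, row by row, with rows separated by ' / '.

5 7 -13 -15 / -5 1 -11 -1 / 3 -7 -3 -9 / -19 -17 11 9

The remaining cell in row 4 is (4,3) = -16 − (-27) = 11.
Using column 1: -5 + 3 + (-19) + ? → (1,1) = -16 − (-21) = 5.
Using column 3: -13 + (-3) + 11 + ? → (2,3) = -16 − (-5) = -11.
Row 1: 5 + (-13) + (-15) + ? = -16, so (1,2) = 7.
Using row 2: -5 + 1 + (-11) + ? → (2,4) = -16 − (-15) = -1.
The remaining cell in column 2 is (3,2) = -16 − (-9) = -7.
Column 4: -15 + (-1) + 9 + ? = -16, so (3,4) = -9.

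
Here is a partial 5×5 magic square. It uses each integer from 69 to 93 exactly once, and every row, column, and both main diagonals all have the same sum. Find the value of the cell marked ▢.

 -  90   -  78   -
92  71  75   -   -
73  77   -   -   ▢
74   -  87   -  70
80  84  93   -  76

The entries are 69 through 93, which sum to 2025, so each line sums to 2025/5 = 405.
Row 5: 80 + 84 + 93 + 76 + ? = 405, so (5,4) = 72.
Column 1 must total 405; the given cells sum to 319, so (1,1) = 86.
From column 2, 405 − (90 + 71 + 77 + 84) gives (4,2) = 83.
Row 4 must total 405; the given cells sum to 314, so (4,4) = 91.
Main diagonal: 86 + 71 + 91 + 76 + ? = 405, so (3,3) = 81.
From column 3, 405 − (75 + 81 + 87 + 93) gives (1,3) = 69.
From row 1, 405 − (86 + 90 + 69 + 78) gives (1,5) = 82.
Using anti-diagonal: 82 + 81 + 83 + 80 + ? → (2,4) = 405 − 326 = 79.
Row 2 needs 405; the known cells sum to 317, so (2,5) = 88.
Column 4 needs 405; the known cells sum to 320, so (3,4) = 85.
From column 5, 405 − (82 + 88 + 70 + 76) gives (3,5) = 89.

89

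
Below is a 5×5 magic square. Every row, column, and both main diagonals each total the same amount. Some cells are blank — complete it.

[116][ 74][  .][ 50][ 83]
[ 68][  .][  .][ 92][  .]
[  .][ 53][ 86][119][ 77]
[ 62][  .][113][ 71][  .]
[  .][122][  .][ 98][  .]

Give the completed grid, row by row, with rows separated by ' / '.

116 74 107 50 83 / 68 101 59 92 110 / 95 53 86 119 77 / 62 80 113 71 104 / 89 122 65 98 56

Column 4 is already complete: 50 + 92 + 119 + 71 + 98 = 430, so that is the magic constant.
Row 1: 116 + 74 + 50 + 83 + ? = 430, so (1,3) = 107.
Row 3: 53 + 86 + 119 + 77 + ? = 430, so (3,1) = 95.
Using column 1: 116 + 68 + 95 + 62 + ? → (5,1) = 430 − 341 = 89.
From anti-diagonal, 430 − (83 + 92 + 86 + 89) gives (4,2) = 80.
Row 4 must total 430; the given cells sum to 326, so (4,5) = 104.
Column 2 must total 430; the given cells sum to 329, so (2,2) = 101.
Main diagonal must total 430; the given cells sum to 374, so (5,5) = 56.
Row 5: 89 + 122 + 98 + 56 + ? = 430, so (5,3) = 65.
Column 3 needs 430; the known cells sum to 371, so (2,3) = 59.
Column 5 needs 430; the known cells sum to 320, so (2,5) = 110.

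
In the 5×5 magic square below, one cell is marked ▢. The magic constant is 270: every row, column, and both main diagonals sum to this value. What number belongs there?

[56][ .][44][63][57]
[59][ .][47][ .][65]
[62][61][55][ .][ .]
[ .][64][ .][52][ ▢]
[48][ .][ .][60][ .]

Row 1 needs 270; the known cells sum to 220, so (1,2) = 50.
Column 1 needs 270; the known cells sum to 225, so (4,1) = 45.
Anti-diagonal: 57 + 55 + 64 + 48 + ? = 270, so (2,4) = 46.
Using row 2: 59 + 47 + 46 + 65 + ? → (2,2) = 270 − 217 = 53.
Column 2 must total 270; the given cells sum to 228, so (5,2) = 42.
Column 4: 63 + 46 + 52 + 60 + ? = 270, so (3,4) = 49.
Using main diagonal: 56 + 53 + 55 + 52 + ? → (5,5) = 270 − 216 = 54.
Row 3: 62 + 61 + 55 + 49 + ? = 270, so (3,5) = 43.
Row 5: 48 + 42 + 60 + 54 + ? = 270, so (5,3) = 66.
Column 3: 44 + 47 + 55 + 66 + ? = 270, so (4,3) = 58.
Using column 5: 57 + 65 + 43 + 54 + ? → (4,5) = 270 − 219 = 51.

51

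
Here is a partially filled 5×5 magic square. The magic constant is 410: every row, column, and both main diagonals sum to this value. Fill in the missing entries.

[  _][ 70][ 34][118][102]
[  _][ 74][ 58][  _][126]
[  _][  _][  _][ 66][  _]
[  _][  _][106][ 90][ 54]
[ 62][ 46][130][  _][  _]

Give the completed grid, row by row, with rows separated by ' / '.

Row 1: 70 + 34 + 118 + 102 + ? = 410, so (1,1) = 86.
Column 3 must total 410; the given cells sum to 328, so (3,3) = 82.
From main diagonal, 410 − (86 + 74 + 82 + 90) gives (5,5) = 78.
Row 5: 62 + 46 + 130 + 78 + ? = 410, so (5,4) = 94.
Column 4 must total 410; the given cells sum to 368, so (2,4) = 42.
Column 5: 102 + 126 + 54 + 78 + ? = 410, so (3,5) = 50.
Anti-diagonal: 102 + 42 + 82 + 62 + ? = 410, so (4,2) = 122.
The remaining cell in row 2 is (2,1) = 410 − 300 = 110.
Row 4: 122 + 106 + 90 + 54 + ? = 410, so (4,1) = 38.
Column 1: 86 + 110 + 38 + 62 + ? = 410, so (3,1) = 114.
The remaining cell in column 2 is (3,2) = 410 − 312 = 98.

86 70 34 118 102 / 110 74 58 42 126 / 114 98 82 66 50 / 38 122 106 90 54 / 62 46 130 94 78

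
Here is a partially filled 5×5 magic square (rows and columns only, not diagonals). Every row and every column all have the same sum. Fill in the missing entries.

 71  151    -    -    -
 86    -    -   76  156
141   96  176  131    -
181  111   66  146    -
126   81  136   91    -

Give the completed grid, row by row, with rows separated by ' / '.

71 151 106 161 116 / 86 166 121 76 156 / 141 96 176 131 61 / 181 111 66 146 101 / 126 81 136 91 171

Column 1 is already complete: 71 + 86 + 141 + 181 + 126 = 605, so that is the magic constant.
Row 3 must total 605; the given cells sum to 544, so (3,5) = 61.
The remaining cell in row 4 is (4,5) = 605 − 504 = 101.
The remaining cell in row 5 is (5,5) = 605 − 434 = 171.
From column 2, 605 − (151 + 96 + 111 + 81) gives (2,2) = 166.
Using column 4: 76 + 131 + 146 + 91 + ? → (1,4) = 605 − 444 = 161.
Column 5: 156 + 61 + 101 + 171 + ? = 605, so (1,5) = 116.
Row 1 needs 605; the known cells sum to 499, so (1,3) = 106.
From row 2, 605 − (86 + 166 + 76 + 156) gives (2,3) = 121.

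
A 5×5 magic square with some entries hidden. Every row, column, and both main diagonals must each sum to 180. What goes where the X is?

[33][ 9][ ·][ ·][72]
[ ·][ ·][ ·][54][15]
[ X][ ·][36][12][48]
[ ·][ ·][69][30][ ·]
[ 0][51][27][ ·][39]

24

The remaining cell in row 5 is (5,4) = 180 − 117 = 63.
Column 4 must total 180; the given cells sum to 159, so (1,4) = 21.
Column 5 needs 180; the known cells sum to 174, so (4,5) = 6.
Main diagonal needs 180; the known cells sum to 138, so (2,2) = 42.
The remaining cell in anti-diagonal is (4,2) = 180 − 162 = 18.
The remaining cell in row 1 is (1,3) = 180 − 135 = 45.
From row 4, 180 − (18 + 69 + 30 + 6) gives (4,1) = 57.
Column 2 needs 180; the known cells sum to 120, so (3,2) = 60.
From column 3, 180 − (45 + 36 + 69 + 27) gives (2,3) = 3.
Row 2 must total 180; the given cells sum to 114, so (2,1) = 66.
The remaining cell in row 3 is (3,1) = 180 − 156 = 24.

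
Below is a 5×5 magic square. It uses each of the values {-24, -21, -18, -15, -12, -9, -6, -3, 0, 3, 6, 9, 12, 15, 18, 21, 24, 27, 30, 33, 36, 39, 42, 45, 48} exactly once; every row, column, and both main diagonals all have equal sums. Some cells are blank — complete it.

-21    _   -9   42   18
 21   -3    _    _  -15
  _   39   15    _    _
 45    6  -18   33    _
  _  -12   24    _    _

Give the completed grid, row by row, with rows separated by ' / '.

-21 30 -9 42 18 / 21 -3 48 9 -15 / 3 39 15 -24 27 / 45 6 -18 33 -6 / 12 -12 24 0 36

The 25 entries sum to 300, so each line sums to 300/5 = 60.
The remaining cell in row 1 is (1,2) = 60 − 30 = 30.
From row 4, 60 − (45 + 6 + (-18) + 33) gives (4,5) = -6.
Column 3: -9 + 15 + (-18) + 24 + ? = 60, so (2,3) = 48.
From main diagonal, 60 − (-21 + (-3) + 15 + 33) gives (5,5) = 36.
From row 2, 60 − (21 + (-3) + 48 + (-15)) gives (2,4) = 9.
Column 5 must total 60; the given cells sum to 33, so (3,5) = 27.
Using anti-diagonal: 18 + 9 + 15 + 6 + ? → (5,1) = 60 − 48 = 12.
Row 5 must total 60; the given cells sum to 60, so (5,4) = 0.
From column 1, 60 − (-21 + 21 + 45 + 12) gives (3,1) = 3.
From column 4, 60 − (42 + 9 + 33 + 0) gives (3,4) = -24.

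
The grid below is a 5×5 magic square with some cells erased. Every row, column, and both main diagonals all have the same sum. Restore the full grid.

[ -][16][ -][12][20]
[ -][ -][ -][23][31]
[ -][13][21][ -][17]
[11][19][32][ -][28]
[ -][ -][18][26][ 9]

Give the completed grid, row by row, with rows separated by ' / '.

33 16 24 12 20 / 14 27 10 23 31 / 25 13 21 29 17 / 11 19 32 15 28 / 22 30 18 26 9

Column 5 is already complete: 20 + 31 + 17 + 28 + 9 = 105, so that is the magic constant.
From row 4, 105 − (11 + 19 + 32 + 28) gives (4,4) = 15.
The remaining cell in column 4 is (3,4) = 105 − 76 = 29.
Using anti-diagonal: 20 + 23 + 21 + 19 + ? → (5,1) = 105 − 83 = 22.
Row 3: 13 + 21 + 29 + 17 + ? = 105, so (3,1) = 25.
Row 5: 22 + 18 + 26 + 9 + ? = 105, so (5,2) = 30.
The remaining cell in column 2 is (2,2) = 105 − 78 = 27.
Using main diagonal: 27 + 21 + 15 + 9 + ? → (1,1) = 105 − 72 = 33.
Using row 1: 33 + 16 + 12 + 20 + ? → (1,3) = 105 − 81 = 24.
From column 1, 105 − (33 + 25 + 11 + 22) gives (2,1) = 14.
The remaining cell in column 3 is (2,3) = 105 − 95 = 10.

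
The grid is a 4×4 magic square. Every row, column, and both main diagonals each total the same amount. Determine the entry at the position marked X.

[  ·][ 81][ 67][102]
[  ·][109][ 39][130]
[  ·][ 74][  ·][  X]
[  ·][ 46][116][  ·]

25

Column 2 is complete and sums to 310; that is the magic constant.
Row 1: 81 + 67 + 102 + ? = 310, so (1,1) = 60.
Row 2 needs 310; the known cells sum to 278, so (2,1) = 32.
The remaining cell in column 3 is (3,3) = 310 − 222 = 88.
Main diagonal must total 310; the given cells sum to 257, so (4,4) = 53.
The remaining cell in anti-diagonal is (4,1) = 310 − 215 = 95.
From column 1, 310 − (60 + 32 + 95) gives (3,1) = 123.
Column 4 needs 310; the known cells sum to 285, so (3,4) = 25.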